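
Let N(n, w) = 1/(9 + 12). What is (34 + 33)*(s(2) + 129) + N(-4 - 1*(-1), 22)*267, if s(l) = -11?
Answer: 55431/7 ≈ 7918.7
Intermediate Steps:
N(n, w) = 1/21
(34 + 33)*(s(2) + 129) + N(-4 - 1*(-1), 22)*267 = (34 + 33)*(-11 + 129) + (1/21)*267 = 67*118 + 89/7 = 7906 + 89/7 = 55431/7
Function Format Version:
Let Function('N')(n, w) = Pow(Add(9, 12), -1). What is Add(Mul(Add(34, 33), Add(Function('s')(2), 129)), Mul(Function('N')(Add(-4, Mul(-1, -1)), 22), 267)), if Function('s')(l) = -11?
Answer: Rational(55431, 7) ≈ 7918.7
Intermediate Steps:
Function('N')(n, w) = Rational(1, 21) (Function('N')(n, w) = Pow(21, -1) = Rational(1, 21))
Add(Mul(Add(34, 33), Add(Function('s')(2), 129)), Mul(Function('N')(Add(-4, Mul(-1, -1)), 22), 267)) = Add(Mul(Add(34, 33), Add(-11, 129)), Mul(Rational(1, 21), 267)) = Add(Mul(67, 118), Rational(89, 7)) = Add(7906, Rational(89, 7)) = Rational(55431, 7)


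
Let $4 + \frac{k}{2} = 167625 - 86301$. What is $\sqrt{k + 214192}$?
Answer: $128 \sqrt{23} \approx 613.87$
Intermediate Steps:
$k = 162640$ ($k = -8 + 2 \left(167625 - 86301\right) = -8 + 2 \cdot 81324 = -8 + 162648 = 162640$)
$\sqrt{k + 214192} = \sqrt{162640 + 214192} = \sqrt{376832} = 128 \sqrt{23}$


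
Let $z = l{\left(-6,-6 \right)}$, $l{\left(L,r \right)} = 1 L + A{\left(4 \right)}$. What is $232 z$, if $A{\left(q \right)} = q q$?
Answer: $2320$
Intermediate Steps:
$A{\left(q \right)} = q^{2}$
$l{\left(L,r \right)} = 16 + L$ ($l{\left(L,r \right)} = 1 L + 4^{2} = L + 16 = 16 + L$)
$z = 10$ ($z = 16 - 6 = 10$)
$232 z = 232 \cdot 10 = 2320$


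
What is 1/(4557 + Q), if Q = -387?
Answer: 1/4170 ≈ 0.00023981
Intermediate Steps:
1/(4557 + Q) = 1/(4557 - 387) = 1/4170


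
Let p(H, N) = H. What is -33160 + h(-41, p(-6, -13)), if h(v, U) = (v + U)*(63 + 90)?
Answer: -40351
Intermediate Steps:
h(v, U) = 153*U + 153*v (h(v, U) = (U + v)*153 = 153*U + 153*v)
-33160 + h(-41, p(-6, -13)) = -33160 + (153*(-6) + 153*(-41)) = -33160 + (-918 - 6273) = -33160 - 7191 = -40351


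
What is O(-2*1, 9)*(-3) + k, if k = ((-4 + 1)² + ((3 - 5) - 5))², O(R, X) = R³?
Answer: 28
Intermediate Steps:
k = 4 (k = ((-3)² + (-2 - 5))² = (9 - 7)² = 2² = 4)
O(-2*1, 9)*(-3) + k = (-2*1)³*(-3) + 4 = (-2)³*(-3) + 4 = -8*(-3) + 4 = 24 + 4 = 28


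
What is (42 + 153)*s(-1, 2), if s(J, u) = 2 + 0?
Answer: 390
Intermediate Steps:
s(J, u) = 2
(42 + 153)*s(-1, 2) = (42 + 153)*2 = 195*2 = 390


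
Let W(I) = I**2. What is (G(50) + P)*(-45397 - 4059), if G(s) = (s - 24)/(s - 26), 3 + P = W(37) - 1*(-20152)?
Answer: -3192743356/3 ≈ -1.0642e+9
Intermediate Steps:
P = 21518 (P = -3 + (37**2 - 1*(-20152)) = -3 + (1369 + 20152) = -3 + 21521 = 21518)
G(s) = (-24 + s)/(-26 + s)
(G(50) + P)*(-45397 - 4059) = ((-24 + 50)/(-26 + 50) + 21518)*(-45397 - 4059) = (26/24 + 21518)*(-49456) = ((1/24)*26 + 21518)*(-49456) = (13/12 + 21518)*(-49456) = (258229/12)*(-49456) = -3192743356/3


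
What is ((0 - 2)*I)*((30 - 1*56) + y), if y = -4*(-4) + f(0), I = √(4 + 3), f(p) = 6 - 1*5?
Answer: 18*√7 ≈ 47.624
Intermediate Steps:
f(p) = 1 (f(p) = 6 - 5 = 1)
I = √7 ≈ 2.6458
y = 17 (y = -4*(-4) + 1 = 16 + 1 = 17)
((0 - 2)*I)*((30 - 1*56) + y) = ((0 - 2)*√7)*((30 - 1*56) + 17) = (-2*√7)*((30 - 56) + 17) = (-2*√7)*(-26 + 17) = -2*√7*(-9) = 18*√7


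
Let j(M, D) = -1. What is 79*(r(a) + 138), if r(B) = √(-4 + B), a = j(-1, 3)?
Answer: 10902 + 79*I*√5 ≈ 10902.0 + 176.65*I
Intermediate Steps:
a = -1
79*(r(a) + 138) = 79*(√(-4 - 1) + 138) = 79*(√(-5) + 138) = 79*(I*√5 + 138) = 79*(138 + I*√5) = 10902 + 79*I*√5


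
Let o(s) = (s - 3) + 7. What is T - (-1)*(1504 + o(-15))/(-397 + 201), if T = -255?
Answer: -51473/196 ≈ -262.62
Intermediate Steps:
o(s) = 4 + s (o(s) = (-3 + s) + 7 = 4 + s)
T - (-1)*(1504 + o(-15))/(-397 + 201) = -255 - (-1)*(1504 + (4 - 15))/(-397 + 201) = -255 - (-1)*(1504 - 11)/(-196) = -255 - (-1)*1493*(-1/196) = -255 - (-1)*(-1493)/196 = -255 - 1*1493/196 = -255 - 1493/196 = -51473/196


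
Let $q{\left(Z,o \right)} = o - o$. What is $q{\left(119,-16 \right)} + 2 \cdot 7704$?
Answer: $15408$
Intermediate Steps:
$q{\left(Z,o \right)} = 0$
$q{\left(119,-16 \right)} + 2 \cdot 7704 = 0 + 2 \cdot 7704 = 0 + 15408 = 15408$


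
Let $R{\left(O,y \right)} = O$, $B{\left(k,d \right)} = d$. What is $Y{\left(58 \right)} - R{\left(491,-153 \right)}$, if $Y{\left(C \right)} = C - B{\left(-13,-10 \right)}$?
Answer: $-423$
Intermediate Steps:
$Y{\left(C \right)} = 10 + C$ ($Y{\left(C \right)} = C - -10 = C + 10 = 10 + C$)
$Y{\left(58 \right)} - R{\left(491,-153 \right)} = \left(10 + 58\right) - 491 = 68 - 491 = -423$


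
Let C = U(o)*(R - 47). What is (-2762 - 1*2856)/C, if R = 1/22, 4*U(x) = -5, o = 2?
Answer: -494384/5165 ≈ -95.718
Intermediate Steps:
U(x) = -5/4 (U(x) = (¼)*(-5) = -5/4)
R = 1/22 ≈ 0.045455
C = 5165/88 (C = -5*(1/22 - 47)/4 = -5/4*(-1033/22) = 5165/88 ≈ 58.693)
(-2762 - 1*2856)/C = (-2762 - 1*2856)/(5165/88) = (-2762 - 2856)*(88/5165) = -5618*88/5165 = -494384/5165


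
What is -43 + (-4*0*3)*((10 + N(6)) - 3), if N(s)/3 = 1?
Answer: -43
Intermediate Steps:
N(s) = 3 (N(s) = 3*1 = 3)
-43 + (-4*0*3)*((10 + N(6)) - 3) = -43 + (-4*0*3)*((10 + 3) - 3) = -43 + (0*3)*(13 - 3) = -43 + 0*10 = -43 + 0 = -43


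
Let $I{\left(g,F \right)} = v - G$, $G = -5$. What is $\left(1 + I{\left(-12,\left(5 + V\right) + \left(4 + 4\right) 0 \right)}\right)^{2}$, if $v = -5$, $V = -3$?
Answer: $1$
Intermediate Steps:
$I{\left(g,F \right)} = 0$ ($I{\left(g,F \right)} = -5 - -5 = -5 + 5 = 0$)
$\left(1 + I{\left(-12,\left(5 + V\right) + \left(4 + 4\right) 0 \right)}\right)^{2} = \left(1 + 0\right)^{2} = 1^{2} = 1$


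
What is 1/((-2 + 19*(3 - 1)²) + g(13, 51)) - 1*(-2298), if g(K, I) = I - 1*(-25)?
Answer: 344701/150 ≈ 2298.0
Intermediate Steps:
g(K, I) = 25 + I (g(K, I) = I + 25 = 25 + I)
1/((-2 + 19*(3 - 1)²) + g(13, 51)) - 1*(-2298) = 1/((-2 + 19*(3 - 1)²) + (25 + 51)) - 1*(-2298) = 1/((-2 + 19*2²) + 76) + 2298 = 1/((-2 + 19*4) + 76) + 2298 = 1/((-2 + 76) + 76) + 2298 = 1/(74 + 76) + 2298 = 1/150 + 2298 = 344701/150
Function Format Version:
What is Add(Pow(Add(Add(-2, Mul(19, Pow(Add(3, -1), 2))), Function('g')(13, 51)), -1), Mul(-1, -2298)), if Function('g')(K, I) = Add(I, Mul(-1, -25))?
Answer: Rational(344701, 150) ≈ 2298.0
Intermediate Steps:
Function('g')(K, I) = Add(25, I) (Function('g')(K, I) = Add(I, 25) = Add(25, I))
Add(Pow(Add(Add(-2, Mul(19, Pow(Add(3, -1), 2))), Function('g')(13, 51)), -1), Mul(-1, -2298)) = Add(Pow(Add(Add(-2, Mul(19, Pow(Add(3, -1), 2))), Add(25, 51)), -1), Mul(-1, -2298)) = Add(Pow(Add(Add(-2, Mul(19, Pow(2, 2))), 76), -1), 2298) = Add(Pow(Add(Add(-2, Mul(19, 4)), 76), -1), 2298) = Add(Pow(Add(Add(-2, 76), 76), -1), 2298) = Add(Pow(Add(74, 76), -1), 2298) = Add(Pow(150, -1), 2298) = Add(Rational(1, 150), 2298) = Rational(344701, 150)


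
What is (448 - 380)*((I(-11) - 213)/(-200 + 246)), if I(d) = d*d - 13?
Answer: -3570/23 ≈ -155.22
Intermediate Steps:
I(d) = -13 + d² (I(d) = d² - 13 = -13 + d²)
(448 - 380)*((I(-11) - 213)/(-200 + 246)) = (448 - 380)*(((-13 + (-11)²) - 213)/(-200 + 246)) = 68*(((-13 + 121) - 213)/46) = 68*((108 - 213)*(1/46)) = 68*(-105*1/46) = 68*(-105/46) = -3570/23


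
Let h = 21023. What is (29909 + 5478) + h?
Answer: 56410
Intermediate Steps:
(29909 + 5478) + h = (29909 + 5478) + 21023 = 35387 + 21023 = 56410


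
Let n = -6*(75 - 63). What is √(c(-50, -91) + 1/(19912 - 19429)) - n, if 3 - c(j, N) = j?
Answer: 72 + 160*√483/483 ≈ 79.280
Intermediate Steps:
c(j, N) = 3 - j
n = -72 (n = -6*12 = -72)
√(c(-50, -91) + 1/(19912 - 19429)) - n = √((3 - 1*(-50)) + 1/(19912 - 19429)) - 1*(-72) = √((3 + 50) + 1/483) + 72 = √(53 + 1/483) + 72 = √(25600/483) + 72 = 160*√483/483 + 72 = 72 + 160*√483/483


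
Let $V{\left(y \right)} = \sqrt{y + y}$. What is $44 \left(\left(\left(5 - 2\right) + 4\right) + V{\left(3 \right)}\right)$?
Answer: $308 + 44 \sqrt{6} \approx 415.78$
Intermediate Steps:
$V{\left(y \right)} = \sqrt{2} \sqrt{y}$ ($V{\left(y \right)} = \sqrt{2 y} = \sqrt{2} \sqrt{y}$)
$44 \left(\left(\left(5 - 2\right) + 4\right) + V{\left(3 \right)}\right) = 44 \left(\left(\left(5 - 2\right) + 4\right) + \sqrt{2} \sqrt{3}\right) = 44 \left(\left(3 + 4\right) + \sqrt{6}\right) = 44 \left(7 + \sqrt{6}\right) = 308 + 44 \sqrt{6}$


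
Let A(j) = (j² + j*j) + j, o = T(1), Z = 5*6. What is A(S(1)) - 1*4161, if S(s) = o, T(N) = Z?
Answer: -2331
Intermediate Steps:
Z = 30
T(N) = 30
o = 30
S(s) = 30
A(j) = j + 2*j² (A(j) = (j² + j²) + j = 2*j² + j = j + 2*j²)
A(S(1)) - 1*4161 = 30*(1 + 2*30) - 1*4161 = 30*(1 + 60) - 4161 = 30*61 - 4161 = 1830 - 4161 = -2331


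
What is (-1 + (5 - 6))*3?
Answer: -6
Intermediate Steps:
(-1 + (5 - 6))*3 = (-1 - 1)*3 = -2*3 = -6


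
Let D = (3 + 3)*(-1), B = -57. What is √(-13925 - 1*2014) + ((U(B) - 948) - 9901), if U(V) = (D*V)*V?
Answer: -30343 + 3*I*√1771 ≈ -30343.0 + 126.25*I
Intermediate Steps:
D = -6 (D = 6*(-1) = -6)
U(V) = -6*V² (U(V) = (-6*V)*V = -6*V²)
√(-13925 - 1*2014) + ((U(B) - 948) - 9901) = √(-13925 - 1*2014) + ((-6*(-57)² - 948) - 9901) = √(-13925 - 2014) + ((-6*3249 - 948) - 9901) = √(-15939) + ((-19494 - 948) - 9901) = 3*I*√1771 + (-20442 - 9901) = 3*I*√1771 - 30343 = -30343 + 3*I*√1771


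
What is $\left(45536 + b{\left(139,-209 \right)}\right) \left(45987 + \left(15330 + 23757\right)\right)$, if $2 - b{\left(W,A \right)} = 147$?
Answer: $3861593934$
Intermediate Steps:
$b{\left(W,A \right)} = -145$ ($b{\left(W,A \right)} = 2 - 147 = -145$)
$\left(45536 + b{\left(139,-209 \right)}\right) \left(45987 + \left(15330 + 23757\right)\right) = \left(45536 - 145\right) \left(45987 + \left(15330 + 23757\right)\right) = 45391 \left(45987 + 39087\right) = 45391 \cdot 85074 = 3861593934$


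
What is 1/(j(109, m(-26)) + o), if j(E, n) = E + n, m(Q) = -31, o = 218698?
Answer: 1/218776 ≈ 4.5709e-6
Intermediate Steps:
1/(j(109, m(-26)) + o) = 1/((109 - 31) + 218698) = 1/(78 + 218698) = 1/218776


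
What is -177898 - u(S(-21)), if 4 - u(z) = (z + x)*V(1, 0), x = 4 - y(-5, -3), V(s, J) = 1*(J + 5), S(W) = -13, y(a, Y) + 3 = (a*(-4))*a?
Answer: -177432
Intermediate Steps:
y(a, Y) = -3 - 4*a² (y(a, Y) = -3 + (a*(-4))*a = -3 + (-4*a)*a = -3 - 4*a²)
V(s, J) = 5 + J (V(s, J) = 1*(5 + J) = 5 + J)
x = 107 (x = 4 - (-3 - 4*(-5)²) = 4 - (-3 - 4*25) = 4 - (-3 - 100) = 4 - 1*(-103) = 4 + 103 = 107)
u(z) = -531 - 5*z (u(z) = 4 - (z + 107)*(5 + 0) = 4 - (107 + z)*5 = 4 - (535 + 5*z) = 4 + (-535 - 5*z) = -531 - 5*z)
-177898 - u(S(-21)) = -177898 - (-531 - 5*(-13)) = -177898 - (-531 + 65) = -177898 - 1*(-466) = -177898 + 466 = -177432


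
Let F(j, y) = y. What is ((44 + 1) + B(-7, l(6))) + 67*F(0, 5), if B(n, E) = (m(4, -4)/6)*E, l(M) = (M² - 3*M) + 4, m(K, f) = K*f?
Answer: 964/3 ≈ 321.33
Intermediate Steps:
l(M) = 4 + M² - 3*M
B(n, E) = -8*E/3 (B(n, E) = ((4*(-4))/6)*E = (-16*⅙)*E = -8*E/3)
((44 + 1) + B(-7, l(6))) + 67*F(0, 5) = ((44 + 1) - 8*(4 + 6² - 3*6)/3) + 67*5 = (45 - 8*(4 + 36 - 18)/3) + 335 = (45 - 8/3*22) + 335 = (45 - 176/3) + 335 = -41/3 + 335 = 964/3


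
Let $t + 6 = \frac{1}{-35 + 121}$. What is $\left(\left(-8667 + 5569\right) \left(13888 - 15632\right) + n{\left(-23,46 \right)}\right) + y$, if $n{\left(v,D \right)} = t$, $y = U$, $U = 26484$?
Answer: $\frac{466927541}{86} \approx 5.4294 \cdot 10^{6}$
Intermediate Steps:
$t = - \frac{515}{86}$ ($t = -6 + \frac{1}{-35 + 121} = -6 + \frac{1}{86} = - \frac{515}{86} \approx -5.9884$)
$y = 26484$
$n{\left(v,D \right)} = - \frac{515}{86}$
$\left(\left(-8667 + 5569\right) \left(13888 - 15632\right) + n{\left(-23,46 \right)}\right) + y = \left(\left(-8667 + 5569\right) \left(13888 - 15632\right) - \frac{515}{86}\right) + 26484 = \left(\left(-3098\right) \left(-1744\right) - \frac{515}{86}\right) + 26484 = \left(5402912 - \frac{515}{86}\right) + 26484 = \frac{464649917}{86} + 26484 = \frac{466927541}{86}$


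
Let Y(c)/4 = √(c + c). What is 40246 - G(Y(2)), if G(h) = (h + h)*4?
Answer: 40182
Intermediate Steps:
Y(c) = 4*√2*√c (Y(c) = 4*√(c + c) = 4*√(2*c) = 4*(√2*√c) = 4*√2*√c)
G(h) = 8*h (G(h) = (2*h)*4 = 8*h)
40246 - G(Y(2)) = 40246 - 8*4*√2*√2 = 40246 - 8*8 = 40246 - 1*64 = 40246 - 64 = 40182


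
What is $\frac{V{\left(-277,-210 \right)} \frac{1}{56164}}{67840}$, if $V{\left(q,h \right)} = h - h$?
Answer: $0$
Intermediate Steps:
$V{\left(q,h \right)} = 0$
$\frac{V{\left(-277,-210 \right)} \frac{1}{56164}}{67840} = \frac{0 \cdot \frac{1}{56164}}{67840} = 0 \cdot \frac{1}{56164} \cdot \frac{1}{67840} = 0 \cdot \frac{1}{67840} = 0$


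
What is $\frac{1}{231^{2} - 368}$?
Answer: $\frac{1}{52993} \approx 1.887 \cdot 10^{-5}$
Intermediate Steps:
$\frac{1}{231^{2} - 368} = \frac{1}{53361 - 368} = \frac{1}{52993}$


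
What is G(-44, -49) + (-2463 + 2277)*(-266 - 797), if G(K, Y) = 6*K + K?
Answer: 197410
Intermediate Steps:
G(K, Y) = 7*K
G(-44, -49) + (-2463 + 2277)*(-266 - 797) = 7*(-44) + (-2463 + 2277)*(-266 - 797) = -308 - 186*(-1063) = -308 + 197718 = 197410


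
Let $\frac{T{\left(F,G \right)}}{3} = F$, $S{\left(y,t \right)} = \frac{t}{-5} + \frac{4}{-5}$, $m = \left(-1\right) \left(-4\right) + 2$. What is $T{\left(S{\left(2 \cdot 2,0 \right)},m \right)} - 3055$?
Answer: $- \frac{15287}{5} \approx -3057.4$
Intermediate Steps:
$m = 6$ ($m = 4 + 2 = 6$)
$S{\left(y,t \right)} = - \frac{4}{5} - \frac{t}{5}$ ($S{\left(y,t \right)} = t \left(- \frac{1}{5}\right) + 4 \left(- \frac{1}{5}\right) = - \frac{t}{5} - \frac{4}{5} = - \frac{4}{5} - \frac{t}{5}$)
$T{\left(F,G \right)} = 3 F$
$T{\left(S{\left(2 \cdot 2,0 \right)},m \right)} - 3055 = 3 \left(- \frac{4}{5} - 0\right) - 3055 = 3 \left(- \frac{4}{5} + 0\right) - 3055 = 3 \left(- \frac{4}{5}\right) - 3055 = - \frac{12}{5} - 3055 = - \frac{15287}{5}$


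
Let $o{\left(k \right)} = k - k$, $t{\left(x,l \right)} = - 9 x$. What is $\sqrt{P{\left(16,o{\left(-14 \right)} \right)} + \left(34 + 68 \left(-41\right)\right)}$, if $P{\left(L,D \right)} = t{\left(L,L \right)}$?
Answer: $3 i \sqrt{322} \approx 53.833 i$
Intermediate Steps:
$o{\left(k \right)} = 0$
$P{\left(L,D \right)} = - 9 L$
$\sqrt{P{\left(16,o{\left(-14 \right)} \right)} + \left(34 + 68 \left(-41\right)\right)} = \sqrt{\left(-9\right) 16 + \left(34 + 68 \left(-41\right)\right)} = \sqrt{-144 + \left(34 - 2788\right)} = \sqrt{-144 - 2754} = \sqrt{-2898} = 3 i \sqrt{322}$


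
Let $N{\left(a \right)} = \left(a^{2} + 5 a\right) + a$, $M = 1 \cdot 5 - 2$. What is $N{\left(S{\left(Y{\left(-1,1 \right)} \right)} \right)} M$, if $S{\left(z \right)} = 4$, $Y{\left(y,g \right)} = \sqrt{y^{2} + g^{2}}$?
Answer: $120$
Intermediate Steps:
$Y{\left(y,g \right)} = \sqrt{g^{2} + y^{2}}$
$M = 3$ ($M = 5 - 2 = 3$)
$N{\left(a \right)} = a^{2} + 6 a$
$N{\left(S{\left(Y{\left(-1,1 \right)} \right)} \right)} M = 4 \left(6 + 4\right) 3 = 4 \cdot 10 \cdot 3 = 40 \cdot 3 = 120$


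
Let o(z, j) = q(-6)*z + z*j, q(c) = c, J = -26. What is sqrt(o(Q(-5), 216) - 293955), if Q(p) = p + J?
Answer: 3*I*sqrt(33385) ≈ 548.15*I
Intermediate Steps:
Q(p) = -26 + p (Q(p) = p - 26 = -26 + p)
o(z, j) = -6*z + j*z (o(z, j) = -6*z + z*j = -6*z + j*z)
sqrt(o(Q(-5), 216) - 293955) = sqrt((-26 - 5)*(-6 + 216) - 293955) = sqrt(-31*210 - 293955) = sqrt(-6510 - 293955) = sqrt(-300465) = 3*I*sqrt(33385)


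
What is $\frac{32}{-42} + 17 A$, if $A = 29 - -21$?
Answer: $\frac{17834}{21} \approx 849.24$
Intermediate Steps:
$A = 50$ ($A = 29 + 21 = 50$)
$\frac{32}{-42} + 17 A = \frac{32}{-42} + 17 \cdot 50 = 32 \left(- \frac{1}{42}\right) + 850 = - \frac{16}{21} + 850 = \frac{17834}{21}$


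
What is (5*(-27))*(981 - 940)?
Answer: -5535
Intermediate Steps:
(5*(-27))*(981 - 940) = -135*41 = -5535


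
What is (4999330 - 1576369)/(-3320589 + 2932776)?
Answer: -1140987/129271 ≈ -8.8263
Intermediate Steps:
(4999330 - 1576369)/(-3320589 + 2932776) = 3422961/(-387813) = 3422961*(-1/387813) = -1140987/129271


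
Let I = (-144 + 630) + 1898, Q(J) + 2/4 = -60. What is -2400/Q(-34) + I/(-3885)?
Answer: 18359536/470085 ≈ 39.056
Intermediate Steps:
Q(J) = -121/2 (Q(J) = -½ - 60 = -121/2)
I = 2384 (I = 486 + 1898 = 2384)
-2400/Q(-34) + I/(-3885) = -2400/(-121/2) + 2384/(-3885) = -2400*(-2/121) + 2384*(-1/3885) = 4800/121 - 2384/3885 = 18359536/470085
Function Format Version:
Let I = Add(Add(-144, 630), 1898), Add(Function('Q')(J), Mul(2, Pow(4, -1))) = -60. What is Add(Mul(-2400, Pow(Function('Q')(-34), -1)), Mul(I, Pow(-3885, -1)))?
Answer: Rational(18359536, 470085) ≈ 39.056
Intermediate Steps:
Function('Q')(J) = Rational(-121, 2) (Function('Q')(J) = Add(Rational(-1, 2), -60) = Rational(-121, 2))
I = 2384 (I = Add(486, 1898) = 2384)
Add(Mul(-2400, Pow(Function('Q')(-34), -1)), Mul(I, Pow(-3885, -1))) = Add(Mul(-2400, Pow(Rational(-121, 2), -1)), Mul(2384, Pow(-3885, -1))) = Add(Mul(-2400, Rational(-2, 121)), Mul(2384, Rational(-1, 3885))) = Add(Rational(4800, 121), Rational(-2384, 3885)) = Rational(18359536, 470085)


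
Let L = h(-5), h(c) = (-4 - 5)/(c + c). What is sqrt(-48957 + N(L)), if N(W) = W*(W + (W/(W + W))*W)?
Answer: I*sqrt(19582314)/20 ≈ 221.26*I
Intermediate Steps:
h(c) = -9/(2*c) (h(c) = -9*1/(2*c) = -9/(2*c))
L = 9/10 (L = -9/2/(-5) = -9/2*(-1/5) = 9/10 ≈ 0.90000)
N(W) = 3*W**2/2 (N(W) = W*(W + (W/((2*W)))*W) = W*(W + (W*(1/(2*W)))*W) = W*(W + W/2) = W*(3*W/2) = 3*W**2/2)
sqrt(-48957 + N(L)) = sqrt(-48957 + 3*(9/10)**2/2) = sqrt(-48957 + (3/2)*(81/100)) = sqrt(-48957 + 243/200) = sqrt(-9791157/200) = I*sqrt(19582314)/20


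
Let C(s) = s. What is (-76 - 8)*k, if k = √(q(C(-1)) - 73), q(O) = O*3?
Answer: -168*I*√19 ≈ -732.29*I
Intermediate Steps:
q(O) = 3*O
k = 2*I*√19 (k = √(3*(-1) - 73) = √(-3 - 73) = √(-76) = 2*I*√19 ≈ 8.7178*I)
(-76 - 8)*k = (-76 - 8)*(2*I*√19) = -168*I*√19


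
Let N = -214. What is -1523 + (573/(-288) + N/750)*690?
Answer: -1237077/400 ≈ -3092.7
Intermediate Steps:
-1523 + (573/(-288) + N/750)*690 = -1523 + (573/(-288) - 214/750)*690 = -1523 + (573*(-1/288) - 214*1/750)*690 = -1523 + (-191/96 - 107/375)*690 = -1523 - 27299/12000*690 = -1523 - 627877/400 = -1237077/400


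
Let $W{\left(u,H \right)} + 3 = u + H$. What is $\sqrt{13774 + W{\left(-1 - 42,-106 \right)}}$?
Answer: $7 \sqrt{278} \approx 116.71$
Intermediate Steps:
$W{\left(u,H \right)} = -3 + H + u$ ($W{\left(u,H \right)} = -3 + \left(u + H\right) = -3 + \left(H + u\right) = -3 + H + u$)
$\sqrt{13774 + W{\left(-1 - 42,-106 \right)}} = \sqrt{13774 - 152} = \sqrt{13622} = 7 \sqrt{278}$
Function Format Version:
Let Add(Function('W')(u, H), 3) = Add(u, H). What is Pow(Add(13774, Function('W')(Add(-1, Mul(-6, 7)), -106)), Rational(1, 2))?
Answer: Mul(7, Pow(278, Rational(1, 2))) ≈ 116.71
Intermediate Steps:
Function('W')(u, H) = Add(-3, H, u) (Function('W')(u, H) = Add(-3, Add(u, H)) = Add(-3, Add(H, u)) = Add(-3, H, u))
Pow(Add(13774, Function('W')(Add(-1, Mul(-6, 7)), -106)), Rational(1, 2)) = Pow(Add(13774, Add(-3, -106, Add(-1, Mul(-6, 7)))), Rational(1, 2)) = Pow(Add(13774, Add(-3, -106, Add(-1, -42))), Rational(1, 2)) = Pow(Add(13774, Add(-3, -106, -43)), Rational(1, 2)) = Pow(Add(13774, -152), Rational(1, 2)) = Pow(13622, Rational(1, 2)) = Mul(7, Pow(278, Rational(1, 2)))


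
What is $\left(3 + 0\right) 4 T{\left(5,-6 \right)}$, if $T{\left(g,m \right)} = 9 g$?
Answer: $540$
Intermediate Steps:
$\left(3 + 0\right) 4 T{\left(5,-6 \right)} = \left(3 + 0\right) 4 \cdot 9 \cdot 5 = 3 \cdot 4 \cdot 45 = 12 \cdot 45 = 540$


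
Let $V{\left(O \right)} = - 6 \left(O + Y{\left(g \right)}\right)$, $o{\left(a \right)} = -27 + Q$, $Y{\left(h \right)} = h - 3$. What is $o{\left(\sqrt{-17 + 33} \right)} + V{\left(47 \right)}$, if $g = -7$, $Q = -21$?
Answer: $-270$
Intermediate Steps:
$Y{\left(h \right)} = -3 + h$ ($Y{\left(h \right)} = h - 3 = -3 + h$)
$o{\left(a \right)} = -48$ ($o{\left(a \right)} = -27 - 21 = -48$)
$V{\left(O \right)} = 60 - 6 O$ ($V{\left(O \right)} = - 6 \left(O - 10\right) = - 6 \left(-10 + O\right) = 60 - 6 O$)
$o{\left(\sqrt{-17 + 33} \right)} + V{\left(47 \right)} = -48 + \left(60 - 282\right) = -48 - 222 = -270$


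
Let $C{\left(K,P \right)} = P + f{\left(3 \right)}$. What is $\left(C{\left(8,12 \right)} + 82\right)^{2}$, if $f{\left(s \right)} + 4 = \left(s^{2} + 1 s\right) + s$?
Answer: $11025$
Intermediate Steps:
$f{\left(s \right)} = -4 + s^{2} + 2 s$ ($f{\left(s \right)} = -4 + \left(\left(s^{2} + 1 s\right) + s\right) = -4 + \left(\left(s^{2} + s\right) + s\right) = -4 + \left(\left(s + s^{2}\right) + s\right) = -4 + \left(s^{2} + 2 s\right) = -4 + s^{2} + 2 s$)
$C{\left(K,P \right)} = 11 + P$ ($C{\left(K,P \right)} = P + \left(-4 + 3^{2} + 2 \cdot 3\right) = P + \left(-4 + 9 + 6\right) = P + 11 = 11 + P$)
$\left(C{\left(8,12 \right)} + 82\right)^{2} = \left(\left(11 + 12\right) + 82\right)^{2} = \left(23 + 82\right)^{2} = 105^{2} = 11025$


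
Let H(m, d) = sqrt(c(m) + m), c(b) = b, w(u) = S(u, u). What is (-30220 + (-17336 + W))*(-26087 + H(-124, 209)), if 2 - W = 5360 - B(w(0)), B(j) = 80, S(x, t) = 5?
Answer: 1378280558 - 105668*I*sqrt(62) ≈ 1.3783e+9 - 8.3203e+5*I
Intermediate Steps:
w(u) = 5
W = -5278 (W = 2 - (5360 - 1*80) = 2 - (5360 - 80) = 2 - 1*5280 = 2 - 5280 = -5278)
H(m, d) = sqrt(2)*sqrt(m) (H(m, d) = sqrt(m + m) = sqrt(2*m) = sqrt(2)*sqrt(m))
(-30220 + (-17336 + W))*(-26087 + H(-124, 209)) = (-30220 + (-17336 - 5278))*(-26087 + sqrt(2)*sqrt(-124)) = (-30220 - 22614)*(-26087 + sqrt(2)*(2*I*sqrt(31))) = -52834*(-26087 + 2*I*sqrt(62)) = 1378280558 - 105668*I*sqrt(62)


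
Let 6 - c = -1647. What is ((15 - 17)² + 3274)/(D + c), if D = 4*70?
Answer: 3278/1933 ≈ 1.6958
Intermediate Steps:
c = 1653 (c = 6 - 1*(-1647) = 6 + 1647 = 1653)
D = 280
((15 - 17)² + 3274)/(D + c) = ((15 - 17)² + 3274)/(280 + 1653) = ((-2)² + 3274)/1933 = (4 + 3274)*(1/1933) = 3278*(1/1933) = 3278/1933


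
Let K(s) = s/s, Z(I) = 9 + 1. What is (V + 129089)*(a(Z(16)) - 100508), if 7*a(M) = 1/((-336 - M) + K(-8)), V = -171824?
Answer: 98789816147/23 ≈ 4.2952e+9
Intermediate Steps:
Z(I) = 10
K(s) = 1
a(M) = 1/(7*(-335 - M)) (a(M) = 1/(7*((-336 - M) + 1)) = 1/(7*(-335 - M)))
(V + 129089)*(a(Z(16)) - 100508) = (-171824 + 129089)*(-1/(2345 + 7*10) - 100508) = -42735*(-1/(2345 + 70) - 100508) = -42735*(-1/2415 - 100508) = -42735*(-242726821/2415) = 98789816147/23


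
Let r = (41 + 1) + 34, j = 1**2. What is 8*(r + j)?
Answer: 616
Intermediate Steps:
j = 1
r = 76 (r = 42 + 34 = 76)
8*(r + j) = 8*(76 + 1) = 8*77 = 616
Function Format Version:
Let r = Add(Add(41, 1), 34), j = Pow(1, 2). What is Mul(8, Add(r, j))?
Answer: 616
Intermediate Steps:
j = 1
r = 76 (r = Add(42, 34) = 76)
Mul(8, Add(r, j)) = Mul(8, Add(76, 1)) = Mul(8, 77) = 616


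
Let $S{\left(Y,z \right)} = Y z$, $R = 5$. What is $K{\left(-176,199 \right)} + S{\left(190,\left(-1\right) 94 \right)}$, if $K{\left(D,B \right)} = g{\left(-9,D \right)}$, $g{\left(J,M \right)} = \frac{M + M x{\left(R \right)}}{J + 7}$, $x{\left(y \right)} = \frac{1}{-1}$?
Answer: $-17860$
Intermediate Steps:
$x{\left(y \right)} = -1$
$g{\left(J,M \right)} = 0$ ($g{\left(J,M \right)} = \frac{M + M \left(-1\right)}{J + 7} = \frac{M - M}{7 + J} = \frac{0}{7 + J} = 0$)
$K{\left(D,B \right)} = 0$
$K{\left(-176,199 \right)} + S{\left(190,\left(-1\right) 94 \right)} = 0 + 190 \left(\left(-1\right) 94\right) = 0 + 190 \left(-94\right) = 0 - 17860 = -17860$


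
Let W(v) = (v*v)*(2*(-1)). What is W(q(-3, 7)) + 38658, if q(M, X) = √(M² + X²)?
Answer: 38542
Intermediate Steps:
W(v) = -2*v² (W(v) = v²*(-2) = -2*v²)
W(q(-3, 7)) + 38658 = -2*(√((-3)² + 7²))² + 38658 = -2*(√(9 + 49))² + 38658 = -2*(√58)² + 38658 = -2*58 + 38658 = -116 + 38658 = 38542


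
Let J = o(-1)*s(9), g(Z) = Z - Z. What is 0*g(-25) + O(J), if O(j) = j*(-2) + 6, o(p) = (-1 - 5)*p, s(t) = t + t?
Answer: -210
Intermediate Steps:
g(Z) = 0
s(t) = 2*t
o(p) = -6*p
J = 108 (J = (-6*(-1))*(2*9) = 6*18 = 108)
O(j) = 6 - 2*j (O(j) = -2*j + 6 = 6 - 2*j)
0*g(-25) + O(J) = 0*0 + (6 - 2*108) = 0 + (6 - 216) = 0 - 210 = -210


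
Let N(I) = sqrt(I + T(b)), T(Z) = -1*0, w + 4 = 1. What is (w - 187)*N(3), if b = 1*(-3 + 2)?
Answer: -190*sqrt(3) ≈ -329.09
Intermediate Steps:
w = -3 (w = -4 + 1 = -3)
b = -1 (b = 1*(-1) = -1)
T(Z) = 0
N(I) = sqrt(I) (N(I) = sqrt(I + 0) = sqrt(I))
(w - 187)*N(3) = (-3 - 187)*sqrt(3) = -190*sqrt(3)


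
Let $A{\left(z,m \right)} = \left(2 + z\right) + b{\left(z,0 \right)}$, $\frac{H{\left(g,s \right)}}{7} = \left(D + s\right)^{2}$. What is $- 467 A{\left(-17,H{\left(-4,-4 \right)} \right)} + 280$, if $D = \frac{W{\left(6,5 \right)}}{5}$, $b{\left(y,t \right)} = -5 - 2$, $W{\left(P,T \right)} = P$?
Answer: $10554$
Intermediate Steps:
$b{\left(y,t \right)} = -7$
$D = \frac{6}{5} \approx 1.2$
$H{\left(g,s \right)} = 7 \left(\frac{6}{5} + s\right)^{2}$
$A{\left(z,m \right)} = -5 + z$ ($A{\left(z,m \right)} = \left(2 + z\right) - 7 = -5 + z$)
$- 467 A{\left(-17,H{\left(-4,-4 \right)} \right)} + 280 = - 467 \left(-5 - 17\right) + 280 = \left(-467\right) \left(-22\right) + 280 = 10274 + 280 = 10554$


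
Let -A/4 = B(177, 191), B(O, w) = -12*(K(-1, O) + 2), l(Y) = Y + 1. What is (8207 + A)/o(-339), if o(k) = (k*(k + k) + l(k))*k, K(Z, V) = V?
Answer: -16799/77801856 ≈ -0.00021592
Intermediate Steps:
l(Y) = 1 + Y
B(O, w) = -24 - 12*O (B(O, w) = -12*(O + 2) = -12*(2 + O) = -24 - 12*O)
A = 8592 (A = -4*(-24 - 12*177) = -4*(-24 - 2124) = -4*(-2148) = 8592)
o(k) = k*(1 + k + 2*k**2) (o(k) = (k*(k + k) + (1 + k))*k = (k*(2*k) + (1 + k))*k = (2*k**2 + (1 + k))*k = (1 + k + 2*k**2)*k = k*(1 + k + 2*k**2))
(8207 + A)/o(-339) = (8207 + 8592)/((-339*(1 - 339 + 2*(-339)**2))) = 16799/((-339*(1 - 339 + 2*114921))) = 16799/((-339*(1 - 339 + 229842))) = 16799/((-339*229504)) = 16799/(-77801856) = 16799*(-1/77801856) = -16799/77801856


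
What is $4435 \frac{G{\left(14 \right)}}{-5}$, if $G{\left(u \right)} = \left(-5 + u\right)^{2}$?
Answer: $-71847$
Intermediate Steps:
$4435 \frac{G{\left(14 \right)}}{-5} = 4435 \frac{\left(-5 + 14\right)^{2}}{-5} = 4435 \cdot 9^{2} \left(- \frac{1}{5}\right) = 4435 \cdot 81 \left(- \frac{1}{5}\right) = 4435 \left(- \frac{81}{5}\right) = -71847$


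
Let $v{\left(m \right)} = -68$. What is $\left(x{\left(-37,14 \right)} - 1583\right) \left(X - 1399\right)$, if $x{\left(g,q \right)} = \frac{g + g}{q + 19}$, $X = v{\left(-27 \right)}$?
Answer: $\frac{25581057}{11} \approx 2.3256 \cdot 10^{6}$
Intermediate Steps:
$X = -68$
$x{\left(g,q \right)} = \frac{2 g}{19 + q}$
$\left(x{\left(-37,14 \right)} - 1583\right) \left(X - 1399\right) = \left(2 \left(-37\right) \frac{1}{19 + 14} - 1583\right) \left(-68 - 1399\right) = \left(2 \left(-37\right) \frac{1}{33} - 1583\right) \left(-1467\right) = \left(- \frac{74}{33} - 1583\right) \left(-1467\right) = \left(- \frac{52313}{33}\right) \left(-1467\right) = \frac{25581057}{11}$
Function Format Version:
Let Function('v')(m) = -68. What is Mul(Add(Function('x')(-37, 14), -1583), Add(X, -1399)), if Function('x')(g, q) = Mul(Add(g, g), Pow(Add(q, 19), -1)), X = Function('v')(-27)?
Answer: Rational(25581057, 11) ≈ 2.3256e+6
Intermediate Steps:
X = -68
Function('x')(g, q) = Mul(2, g, Pow(Add(19, q), -1)) (Function('x')(g, q) = Mul(Mul(2, g), Pow(Add(19, q), -1)) = Mul(2, g, Pow(Add(19, q), -1)))
Mul(Add(Function('x')(-37, 14), -1583), Add(X, -1399)) = Mul(Add(Mul(2, -37, Pow(Add(19, 14), -1)), -1583), Add(-68, -1399)) = Mul(Add(Mul(2, -37, Pow(33, -1)), -1583), -1467) = Mul(Add(Mul(2, -37, Rational(1, 33)), -1583), -1467) = Mul(Add(Rational(-74, 33), -1583), -1467) = Mul(Rational(-52313, 33), -1467) = Rational(25581057, 11)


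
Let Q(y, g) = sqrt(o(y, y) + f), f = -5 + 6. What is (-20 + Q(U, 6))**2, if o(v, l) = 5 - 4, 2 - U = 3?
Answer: (20 - sqrt(2))**2 ≈ 345.43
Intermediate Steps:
U = -1 (U = 2 - 1*3 = 2 - 3 = -1)
o(v, l) = 1
f = 1
Q(y, g) = sqrt(2) (Q(y, g) = sqrt(1 + 1) = sqrt(2))
(-20 + Q(U, 6))**2 = (-20 + sqrt(2))**2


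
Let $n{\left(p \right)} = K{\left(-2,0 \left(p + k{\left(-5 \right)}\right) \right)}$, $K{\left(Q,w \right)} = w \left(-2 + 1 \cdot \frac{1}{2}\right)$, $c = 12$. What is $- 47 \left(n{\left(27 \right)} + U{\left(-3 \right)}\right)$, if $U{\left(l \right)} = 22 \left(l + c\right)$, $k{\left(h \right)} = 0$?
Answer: $-9306$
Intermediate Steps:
$K{\left(Q,w \right)} = - \frac{3 w}{2}$ ($K{\left(Q,w \right)} = w \left(-2 + 1 \cdot \frac{1}{2}\right) = w \left(-2 + \frac{1}{2}\right) = w \left(- \frac{3}{2}\right) = - \frac{3 w}{2}$)
$n{\left(p \right)} = 0$ ($n{\left(p \right)} = - \frac{3 \cdot 0 \left(p + 0\right)}{2} = - \frac{3 \cdot 0 p}{2} = \left(- \frac{3}{2}\right) 0 = 0$)
$U{\left(l \right)} = 264 + 22 l$ ($U{\left(l \right)} = 22 \left(l + 12\right) = 22 \left(12 + l\right) = 264 + 22 l$)
$- 47 \left(n{\left(27 \right)} + U{\left(-3 \right)}\right) = - 47 \left(0 + \left(264 + 22 \left(-3\right)\right)\right) = - 47 \left(0 + \left(264 - 66\right)\right) = - 47 \left(0 + 198\right) = \left(-47\right) 198 = -9306$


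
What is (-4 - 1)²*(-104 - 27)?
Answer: -3275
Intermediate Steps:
(-4 - 1)²*(-104 - 27) = (-5)²*(-131) = 25*(-131) = -3275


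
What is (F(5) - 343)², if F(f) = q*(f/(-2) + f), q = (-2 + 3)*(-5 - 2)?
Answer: 519841/4 ≈ 1.2996e+5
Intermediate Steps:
q = -7 (q = 1*(-7) = -7)
F(f) = -7*f/2 (F(f) = -7*(f/(-2) + f) = -7*(f*(-½) + f) = -7*(-f/2 + f) = -7*f/2)
(F(5) - 343)² = (-7/2*5 - 343)² = (-35/2 - 343)² = (-721/2)² = 519841/4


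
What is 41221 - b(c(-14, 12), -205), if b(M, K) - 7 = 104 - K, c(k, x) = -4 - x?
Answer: 40905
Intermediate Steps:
b(M, K) = 111 - K (b(M, K) = 7 + (104 - K) = 111 - K)
41221 - b(c(-14, 12), -205) = 41221 - (111 - 1*(-205)) = 41221 - (111 + 205) = 41221 - 1*316 = 41221 - 316 = 40905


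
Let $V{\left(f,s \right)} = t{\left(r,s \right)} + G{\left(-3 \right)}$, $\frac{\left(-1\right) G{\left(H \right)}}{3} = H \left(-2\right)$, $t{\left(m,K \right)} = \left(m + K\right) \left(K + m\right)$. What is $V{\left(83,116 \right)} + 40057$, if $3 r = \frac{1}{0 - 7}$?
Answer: $\frac{23586424}{441} \approx 53484.0$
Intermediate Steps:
$r = - \frac{1}{21}$ ($r = \frac{1}{3 \left(0 - 7\right)} = \frac{1}{3 \left(-7\right)} = \frac{1}{3} \left(- \frac{1}{7}\right) = - \frac{1}{21} \approx -0.047619$)
$t{\left(m,K \right)} = \left(K + m\right)^{2}$ ($t{\left(m,K \right)} = \left(K + m\right) \left(K + m\right) = \left(K + m\right)^{2}$)
$G{\left(H \right)} = 6 H$ ($G{\left(H \right)} = - 3 H \left(-2\right) = - 3 \left(- 2 H\right) = 6 H$)
$V{\left(f,s \right)} = -18 + \left(- \frac{1}{21} + s\right)^{2}$ ($V{\left(f,s \right)} = \left(s - \frac{1}{21}\right)^{2} + 6 \left(-3\right) = \left(- \frac{1}{21} + s\right)^{2} - 18 = -18 + \left(- \frac{1}{21} + s\right)^{2}$)
$V{\left(83,116 \right)} + 40057 = \left(-18 + \frac{\left(-1 + 21 \cdot 116\right)^{2}}{441}\right) + 40057 = \left(-18 + \frac{\left(-1 + 2436\right)^{2}}{441}\right) + 40057 = \left(-18 + \frac{2435^{2}}{441}\right) + 40057 = \left(-18 + \frac{1}{441} \cdot 5929225\right) + 40057 = \left(-18 + \frac{5929225}{441}\right) + 40057 = \frac{5921287}{441} + 40057 = \frac{23586424}{441}$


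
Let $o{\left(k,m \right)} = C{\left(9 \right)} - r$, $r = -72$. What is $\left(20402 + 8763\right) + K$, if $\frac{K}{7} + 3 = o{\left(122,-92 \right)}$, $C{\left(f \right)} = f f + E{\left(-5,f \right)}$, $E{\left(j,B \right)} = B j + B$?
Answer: $29963$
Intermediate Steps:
$E{\left(j,B \right)} = B + B j$
$C{\left(f \right)} = f^{2} - 4 f$ ($C{\left(f \right)} = f f + f \left(1 - 5\right) = f^{2} + f \left(-4\right) = f^{2} - 4 f$)
$o{\left(k,m \right)} = 117$ ($o{\left(k,m \right)} = 9 \left(-4 + 9\right) - -72 = 9 \cdot 5 + 72 = 45 + 72 = 117$)
$K = 798$ ($K = -21 + 7 \cdot 117 = -21 + 819 = 798$)
$\left(20402 + 8763\right) + K = \left(20402 + 8763\right) + 798 = 29165 + 798 = 29963$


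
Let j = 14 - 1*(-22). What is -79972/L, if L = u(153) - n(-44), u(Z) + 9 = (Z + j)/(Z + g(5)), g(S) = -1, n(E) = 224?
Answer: 12155744/35227 ≈ 345.07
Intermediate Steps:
j = 36 (j = 14 + 22 = 36)
u(Z) = -9 + (36 + Z)/(-1 + Z) (u(Z) = -9 + (Z + 36)/(Z - 1) = -9 + (36 + Z)/(-1 + Z))
L = -35227/152 (L = (45 - 8*153)/(-1 + 153) - 1*224 = (45 - 1224)/152 - 224 = (1/152)*(-1179) - 224 = -1179/152 - 224 = -35227/152 ≈ -231.76)
-79972/L = -79972/(-35227/152) = -79972*(-152/35227) = 12155744/35227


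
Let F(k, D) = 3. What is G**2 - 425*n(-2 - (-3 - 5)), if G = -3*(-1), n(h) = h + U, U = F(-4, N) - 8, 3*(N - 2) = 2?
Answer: -416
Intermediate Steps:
N = 8/3 (N = 2 + (1/3)*2 = 2 + 2/3 = 8/3 ≈ 2.6667)
U = -5 (U = 3 - 8 = -5)
n(h) = -5 + h (n(h) = h - 5 = -5 + h)
G = 3
G**2 - 425*n(-2 - (-3 - 5)) = 3**2 - 425*(-5 + (-2 - (-3 - 5))) = 9 - 425*(-5 + (-2 - 1*(-8))) = 9 - 425*(-5 + (-2 + 8)) = 9 - 425*(-5 + 6) = 9 - 425*1 = 9 - 425 = -416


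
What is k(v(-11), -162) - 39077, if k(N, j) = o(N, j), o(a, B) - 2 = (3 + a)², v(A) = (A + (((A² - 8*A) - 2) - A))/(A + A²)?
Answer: -472519131/12100 ≈ -39051.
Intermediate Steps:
v(A) = (-2 + A² - 8*A)/(A + A²) (v(A) = (A + ((-2 + A² - 8*A) - A))/(A + A²) = (A + (-2 + A² - 9*A))/(A + A²) = (-2 + A² - 8*A)/(A + A²))
o(a, B) = 2 + (3 + a)²
k(N, j) = 2 + (3 + N)²
k(v(-11), -162) - 39077 = (2 + (3 + (-2 + (-11)² - 8*(-11))/((-11)*(1 - 11)))²) - 39077 = (2 + (3 - 1/11*(-2 + 121 + 88)/(-10))²) - 39077 = (2 + (3 - 1/11*(-⅒)*207)²) - 39077 = (2 + (3 + 207/110)²) - 39077 = (2 + (537/110)²) - 39077 = (2 + 288369/12100) - 39077 = 312569/12100 - 39077 = -472519131/12100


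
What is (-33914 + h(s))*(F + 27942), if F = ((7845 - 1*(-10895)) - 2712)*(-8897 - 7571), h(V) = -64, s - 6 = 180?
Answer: 8967513242436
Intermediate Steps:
s = 186 (s = 6 + 180 = 186)
F = -263949104 (F = ((7845 + 10895) - 2712)*(-16468) = (18740 - 2712)*(-16468) = 16028*(-16468) = -263949104)
(-33914 + h(s))*(F + 27942) = (-33914 - 64)*(-263949104 + 27942) = -33978*(-263921162) = 8967513242436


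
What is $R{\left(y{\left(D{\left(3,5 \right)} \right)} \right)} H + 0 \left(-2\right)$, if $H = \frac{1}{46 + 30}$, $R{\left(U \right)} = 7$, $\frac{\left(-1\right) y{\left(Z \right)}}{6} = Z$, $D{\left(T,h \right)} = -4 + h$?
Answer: $\frac{7}{76} \approx 0.092105$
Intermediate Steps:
$y{\left(Z \right)} = - 6 Z$
$H = \frac{1}{76} \approx 0.013158$
$R{\left(y{\left(D{\left(3,5 \right)} \right)} \right)} H + 0 \left(-2\right) = 7 \cdot \frac{1}{76} + 0 \left(-2\right) = \frac{7}{76} + 0 = \frac{7}{76}$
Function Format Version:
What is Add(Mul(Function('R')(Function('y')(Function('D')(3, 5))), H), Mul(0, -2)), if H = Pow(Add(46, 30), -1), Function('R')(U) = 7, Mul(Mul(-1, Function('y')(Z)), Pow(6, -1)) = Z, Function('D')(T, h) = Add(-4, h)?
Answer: Rational(7, 76) ≈ 0.092105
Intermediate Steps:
Function('y')(Z) = Mul(-6, Z)
H = Rational(1, 76) (H = Pow(76, -1) = Rational(1, 76) ≈ 0.013158)
Add(Mul(Function('R')(Function('y')(Function('D')(3, 5))), H), Mul(0, -2)) = Add(Mul(7, Rational(1, 76)), Mul(0, -2)) = Add(Rational(7, 76), 0) = Rational(7, 76)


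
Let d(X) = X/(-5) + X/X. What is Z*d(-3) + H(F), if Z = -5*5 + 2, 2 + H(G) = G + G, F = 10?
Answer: -94/5 ≈ -18.800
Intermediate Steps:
d(X) = 1 - X/5 (d(X) = X*(-⅕) + 1 = -X/5 + 1 = 1 - X/5)
H(G) = -2 + 2*G (H(G) = -2 + (G + G) = -2 + 2*G)
Z = -23 (Z = -25 + 2 = -23)
Z*d(-3) + H(F) = -23*(1 - ⅕*(-3)) + (-2 + 2*10) = -23*(1 + ⅗) + (-2 + 20) = -23*8/5 + 18 = -184/5 + 18 = -94/5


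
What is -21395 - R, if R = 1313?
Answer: -22708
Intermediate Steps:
-21395 - R = -21395 - 1*1313 = -21395 - 1313 = -22708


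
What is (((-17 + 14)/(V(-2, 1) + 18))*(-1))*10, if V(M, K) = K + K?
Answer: 3/2 ≈ 1.5000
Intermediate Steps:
V(M, K) = 2*K
(((-17 + 14)/(V(-2, 1) + 18))*(-1))*10 = (((-17 + 14)/(2*1 + 18))*(-1))*10 = (-3/(2 + 18)*(-1))*10 = (-3/20*(-1))*10 = (-3*1/20*(-1))*10 = -3/20*(-1)*10 = (3/20)*10 = 3/2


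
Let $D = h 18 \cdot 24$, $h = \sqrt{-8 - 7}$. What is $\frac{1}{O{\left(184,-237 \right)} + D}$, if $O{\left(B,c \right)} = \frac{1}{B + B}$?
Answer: $\frac{368}{379100528641} - \frac{58503168 i \sqrt{15}}{379100528641} \approx 9.7072 \cdot 10^{-10} - 0.00059768 i$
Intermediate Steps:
$h = i \sqrt{15}$ ($h = \sqrt{-15} = i \sqrt{15} \approx 3.873 i$)
$O{\left(B,c \right)} = \frac{1}{2 B}$
$D = 432 i \sqrt{15}$ ($D = i \sqrt{15} \cdot 18 \cdot 24 = 18 i \sqrt{15} \cdot 24 = 432 i \sqrt{15} \approx 1673.1 i$)
$\frac{1}{O{\left(184,-237 \right)} + D} = \frac{1}{\frac{1}{2 \cdot 184} + 432 i \sqrt{15}} = \frac{1}{\frac{1}{2} \cdot \frac{1}{184} + 432 i \sqrt{15}} = \frac{1}{\frac{1}{368} + 432 i \sqrt{15}}$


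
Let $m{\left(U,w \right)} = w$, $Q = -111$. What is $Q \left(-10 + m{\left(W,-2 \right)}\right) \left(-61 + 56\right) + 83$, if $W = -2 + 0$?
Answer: $-6577$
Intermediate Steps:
$W = -2$
$Q \left(-10 + m{\left(W,-2 \right)}\right) \left(-61 + 56\right) + 83 = - 111 \left(-10 - 2\right) \left(-61 + 56\right) + 83 = - 111 \left(\left(-12\right) \left(-5\right)\right) + 83 = \left(-111\right) 60 + 83 = -6660 + 83 = -6577$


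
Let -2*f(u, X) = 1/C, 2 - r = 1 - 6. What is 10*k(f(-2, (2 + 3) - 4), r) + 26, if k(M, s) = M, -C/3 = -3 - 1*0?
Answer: 229/9 ≈ 25.444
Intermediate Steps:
C = 9 (C = -3*(-3 - 1*0) = -3*(-3 + 0) = -3*(-3) = 9)
r = 7 (r = 2 - (1 - 6) = 2 - 1*(-5) = 2 + 5 = 7)
f(u, X) = -1/18 (f(u, X) = -½/9 = -½*⅑ = -1/18)
10*k(f(-2, (2 + 3) - 4), r) + 26 = 10*(-1/18) + 26 = -5/9 + 26 = 229/9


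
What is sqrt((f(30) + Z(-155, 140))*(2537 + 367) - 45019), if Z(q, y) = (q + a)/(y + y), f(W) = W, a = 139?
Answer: sqrt(51370445)/35 ≈ 204.78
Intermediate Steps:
Z(q, y) = (139 + q)/(2*y) (Z(q, y) = (q + 139)/(y + y) = (139 + q)/((2*y)) = (139 + q)*(1/(2*y)) = (139 + q)/(2*y))
sqrt((f(30) + Z(-155, 140))*(2537 + 367) - 45019) = sqrt((30 + (1/2)*(139 - 155)/140)*(2537 + 367) - 45019) = sqrt((30 + (1/2)*(1/140)*(-16))*2904 - 45019) = sqrt((30 - 2/35)*2904 - 45019) = sqrt((1048/35)*2904 - 45019) = sqrt(3043392/35 - 45019) = sqrt(1467727/35) = sqrt(51370445)/35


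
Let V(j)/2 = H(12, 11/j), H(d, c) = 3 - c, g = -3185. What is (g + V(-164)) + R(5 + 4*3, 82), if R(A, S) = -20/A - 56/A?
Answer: -4437571/1394 ≈ -3183.3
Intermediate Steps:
R(A, S) = -76/A
V(j) = 6 - 22/j (V(j) = 2*(3 - 11/j) = 6 - 22/j)
(g + V(-164)) + R(5 + 4*3, 82) = (-3185 + (6 - 22/(-164))) - 76/(5 + 4*3) = (-3185 + (6 - 22*(-1/164))) - 76/(5 + 12) = (-3185 + (6 + 11/82)) - 76/17 = (-3185 + 503/82) - 76*1/17 = -260667/82 - 76/17 = -4437571/1394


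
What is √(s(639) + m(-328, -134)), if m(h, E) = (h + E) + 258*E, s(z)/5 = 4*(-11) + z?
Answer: I*√32059 ≈ 179.05*I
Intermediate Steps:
s(z) = -220 + 5*z (s(z) = 5*(4*(-11) + z) = 5*(-44 + z) = -220 + 5*z)
m(h, E) = h + 259*E (m(h, E) = (E + h) + 258*E = h + 259*E)
√(s(639) + m(-328, -134)) = √((-220 + 5*639) + (-328 + 259*(-134))) = √((-220 + 3195) + (-328 - 34706)) = √(2975 - 35034) = √(-32059) = I*√32059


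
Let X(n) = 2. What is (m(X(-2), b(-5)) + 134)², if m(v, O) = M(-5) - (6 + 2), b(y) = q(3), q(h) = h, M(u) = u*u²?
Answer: 1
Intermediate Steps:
M(u) = u³
b(y) = 3
m(v, O) = -133 (m(v, O) = (-5)³ - (6 + 2) = -125 - 1*8 = -125 - 8 = -133)
(m(X(-2), b(-5)) + 134)² = (-133 + 134)² = 1² = 1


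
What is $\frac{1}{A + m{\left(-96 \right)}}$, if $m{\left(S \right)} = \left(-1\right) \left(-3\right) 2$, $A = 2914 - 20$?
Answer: $\frac{1}{2900} \approx 0.00034483$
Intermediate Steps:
$A = 2894$
$m{\left(S \right)} = 6$ ($m{\left(S \right)} = 3 \cdot 2 = 6$)
$\frac{1}{A + m{\left(-96 \right)}} = \frac{1}{2894 + 6} = \frac{1}{2900}$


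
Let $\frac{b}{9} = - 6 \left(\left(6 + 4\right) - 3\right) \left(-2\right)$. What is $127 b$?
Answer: $96012$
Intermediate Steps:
$b = 756$ ($b = 9 - 6 \left(\left(6 + 4\right) - 3\right) \left(-2\right) = 9 - 6 \left(10 - 3\right) \left(-2\right) = 9 \left(-6\right) 7 \left(-2\right) = 9 \left(\left(-42\right) \left(-2\right)\right) = 9 \cdot 84 = 756$)
$127 b = 127 \cdot 756 = 96012$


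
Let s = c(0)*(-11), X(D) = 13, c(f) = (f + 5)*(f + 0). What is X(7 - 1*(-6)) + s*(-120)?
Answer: 13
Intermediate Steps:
c(f) = f*(5 + f) (c(f) = (5 + f)*f = f*(5 + f))
s = 0 (s = (0*(5 + 0))*(-11) = (0*5)*(-11) = 0*(-11) = 0)
X(7 - 1*(-6)) + s*(-120) = 13 + 0*(-120) = 13 + 0 = 13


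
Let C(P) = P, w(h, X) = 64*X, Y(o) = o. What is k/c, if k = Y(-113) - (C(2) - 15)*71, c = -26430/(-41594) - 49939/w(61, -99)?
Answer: 106733531520/1122311623 ≈ 95.102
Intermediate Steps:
c = 1122311623/131769792 (c = -26430/(-41594) - 49939/(64*(-99)) = -26430*(-1/41594) - 49939/(-6336) = 13215/20797 - 49939*(-1/6336) = 13215/20797 + 49939/6336 = 1122311623/131769792 ≈ 8.5172)
k = 810 (k = -113 - (2 - 15)*71 = -113 - (-13)*71 = -113 - 1*(-923) = -113 + 923 = 810)
k/c = 810/(1122311623/131769792) = 810*(131769792/1122311623) = 106733531520/1122311623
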